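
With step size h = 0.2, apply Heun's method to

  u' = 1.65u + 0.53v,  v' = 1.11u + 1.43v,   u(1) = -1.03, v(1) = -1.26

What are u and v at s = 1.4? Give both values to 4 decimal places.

-2.5271, -3.1266

Heun on (u,v): k1 = f(s_n, state_n); k2 = f(s_n + h, state_n + h·k1); state_{n+1} = state_n + (h/2)·(k1 + k2).
1.000000: (-1.030000, -1.260000)
  k1 = (-2.367300, -2.945100)
  predictor → (-1.503460, -1.849020)
  k2 = (-3.460690, -4.312939)
  → (-1.612799, -1.985804)
1.200000: (-1.612799, -1.985804)
  k1 = (-3.713594, -4.629906)
  predictor → (-2.355518, -2.911785)
  k2 = (-5.429851, -6.778478)
  → (-2.527143, -3.126642)
(u(1.4), v(1.4)) ≈ (-2.5271, -3.1266)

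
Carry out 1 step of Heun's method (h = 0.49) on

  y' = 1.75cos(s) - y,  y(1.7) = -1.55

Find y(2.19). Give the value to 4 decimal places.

-1.2536

Heun: k1 = f(s_n, y_n); k2 = f(s_n + h, y_n + h·k1); y_{n+1} = y_n + (h/2)·(k1 + k2).
s=1.700000, y=-1.550000:
  k1 = f(1.700000, -1.550000) = 1.324522
  k2 = f(2.190000, -0.900984) = -0.114693
  y ← -1.550000 + (0.49/2)·(1.324522 + (-0.114693)) = -1.253592
y(2.19) ≈ -1.2536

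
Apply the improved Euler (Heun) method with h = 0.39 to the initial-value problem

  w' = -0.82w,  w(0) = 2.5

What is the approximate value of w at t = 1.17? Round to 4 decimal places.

0.9779

Heun: k1 = f(t_n, w_n); k2 = f(t_n + h, w_n + h·k1); w_{n+1} = w_n + (h/2)·(k1 + k2).
t=0.000000, w=2.500000:
  k1 = f(0.000000, 2.500000) = -2.050000
  k2 = f(0.390000, 1.700500) = -1.394410
  w ← 2.500000 + (0.39/2)·(-2.050000 + (-1.394410)) = 1.828340
t=0.390000, w=1.828340:
  k1 = f(0.390000, 1.828340) = -1.499239
  k2 = f(0.780000, 1.243637) = -1.019782
  w ← 1.828340 + (0.39/2)·(-1.499239 + (-1.019782)) = 1.337131
t=0.780000, w=1.337131:
  k1 = f(0.780000, 1.337131) = -1.096447
  k2 = f(1.170000, 0.909516) = -0.745803
  w ← 1.337131 + (0.39/2)·(-1.096447 + (-0.745803)) = 0.977892
w(1.17) ≈ 0.9779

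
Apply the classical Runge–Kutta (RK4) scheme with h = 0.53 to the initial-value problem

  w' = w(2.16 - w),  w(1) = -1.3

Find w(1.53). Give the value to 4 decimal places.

RK4: k1 = f(x_n, w_n); k2 = f(x_n + h/2, w_n + (h/2)·k1); k3 = f(x_n + h/2, w_n + (h/2)·k2); k4 = f(x_n + h, w_n + h·k3); w_{n+1} = w_n + (h/6)·(k1 + 2k2 + 2k3 + k4).
x=1.000000, w=-1.300000:
  k1 = f(1.000000, -1.300000) = -4.498000
  k2 = f(1.265000, -2.491970) = -11.592570
  k3 = f(1.265000, -4.372031) = -28.558242
  k4 = f(1.530000, -16.435868) = -305.639234
  w ← -1.300000 + (0.53/6)·(k1 + 2k2 + 2k3 + k4) = -35.788766
w(1.53) ≈ -35.7888

-35.7888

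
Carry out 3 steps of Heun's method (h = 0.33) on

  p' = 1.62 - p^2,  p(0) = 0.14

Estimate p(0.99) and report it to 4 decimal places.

1.0781

Heun: k1 = f(x_n, p_n); k2 = f(x_n + h, p_n + h·k1); p_{n+1} = p_n + (h/2)·(k1 + k2).
x=0.000000, p=0.140000:
  k1 = f(0.000000, 0.140000) = 1.600400
  k2 = f(0.330000, 0.668132) = 1.173600
  p ← 0.140000 + (0.33/2)·(1.600400 + 1.173600) = 0.597710
x=0.330000, p=0.597710:
  k1 = f(0.330000, 0.597710) = 1.262743
  k2 = f(0.660000, 1.014415) = 0.590962
  p ← 0.597710 + (0.33/2)·(1.262743 + 0.590962) = 0.903571
x=0.660000, p=0.903571:
  k1 = f(0.660000, 0.903571) = 0.803559
  k2 = f(0.990000, 1.168746) = 0.254033
  p ← 0.903571 + (0.33/2)·(0.803559 + 0.254033) = 1.078074
p(0.99) ≈ 1.0781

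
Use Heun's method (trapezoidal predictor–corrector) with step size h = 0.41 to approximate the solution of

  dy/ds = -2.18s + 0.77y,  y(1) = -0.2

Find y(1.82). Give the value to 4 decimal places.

Heun: k1 = f(s_n, y_n); k2 = f(s_n + h, y_n + h·k1); y_{n+1} = y_n + (h/2)·(k1 + k2).
s=1.000000, y=-0.200000:
  k1 = f(1.000000, -0.200000) = -2.334000
  k2 = f(1.410000, -1.156940) = -3.964644
  y ← -0.200000 + (0.41/2)·(-2.334000 + (-3.964644)) = -1.491222
s=1.410000, y=-1.491222:
  k1 = f(1.410000, -1.491222) = -4.222041
  k2 = f(1.820000, -3.222259) = -6.448739
  y ← -1.491222 + (0.41/2)·(-4.222041 + (-6.448739)) = -3.678732
y(1.82) ≈ -3.6787

-3.6787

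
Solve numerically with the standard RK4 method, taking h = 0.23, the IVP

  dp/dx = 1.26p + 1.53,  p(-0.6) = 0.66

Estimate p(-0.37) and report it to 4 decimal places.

RK4: k1 = f(x_n, p_n); k2 = f(x_n + h/2, p_n + (h/2)·k1); k3 = f(x_n + h/2, p_n + (h/2)·k2); k4 = f(x_n + h, p_n + h·k3); p_{n+1} = p_n + (h/6)·(k1 + 2k2 + 2k3 + k4).
x=-0.600000, p=0.660000:
  k1 = f(-0.600000, 0.660000) = 2.361600
  k2 = f(-0.485000, 0.931584) = 2.703796
  k3 = f(-0.485000, 0.970937) = 2.753380
  k4 = f(-0.370000, 1.293277) = 3.159530
  p ← 0.660000 + (0.23/6)·(k1 + 2k2 + 2k3 + k4) = 1.290027
p(-0.37) ≈ 1.2900

1.2900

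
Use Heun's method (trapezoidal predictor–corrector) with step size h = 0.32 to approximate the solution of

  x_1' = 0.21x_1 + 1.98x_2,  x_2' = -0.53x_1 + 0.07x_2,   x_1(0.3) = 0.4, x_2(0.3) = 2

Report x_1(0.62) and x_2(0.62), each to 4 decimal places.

1.7303, 1.8670

Heun on (x_1,x_2): k1 = f(x_n, state_n); k2 = f(x_n + h, state_n + h·k1); state_{n+1} = state_n + (h/2)·(k1 + k2).
0.300000: (0.400000, 2.000000)
  k1 = (4.044000, -0.072000)
  predictor → (1.694080, 1.976960)
  k2 = (4.270138, -0.759475)
  → (1.730262, 1.866964)
(x_1(0.62), x_2(0.62)) ≈ (1.7303, 1.8670)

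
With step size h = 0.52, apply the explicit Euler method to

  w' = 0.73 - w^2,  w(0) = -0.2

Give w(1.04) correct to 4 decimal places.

0.5253

Euler: w_{n+1} = w_n + h·f(t_n, w_n).
t=0.000000, w=-0.200000: f=0.690000 → w ← -0.200000 + 0.52·0.690000 = 0.158800
t=0.520000, w=0.158800: f=0.704783 → w ← 0.158800 + 0.52·0.704783 = 0.525287
w(1.04) ≈ 0.5253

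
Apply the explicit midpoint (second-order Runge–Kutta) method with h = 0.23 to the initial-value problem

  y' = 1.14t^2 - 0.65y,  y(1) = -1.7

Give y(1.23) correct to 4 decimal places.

-1.1585

Midpoint: k1 = f(t_n, y_n); k2 = f(t_n + h/2, y_n + (h/2)·k1); y_{n+1} = y_n + h·k2.
t=1.000000, y=-1.700000:
  k1 = f(1.000000, -1.700000) = 2.245000
  k2 = f(1.115000, -1.441825) = 2.354463
  y ← -1.700000 + 0.23·2.354463 = -1.158474
y(1.23) ≈ -1.1585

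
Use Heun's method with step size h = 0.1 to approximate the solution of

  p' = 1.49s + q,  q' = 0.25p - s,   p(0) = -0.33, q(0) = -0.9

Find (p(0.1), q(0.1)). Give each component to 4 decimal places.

Heun on (p,q): k1 = f(s_n, state_n); k2 = f(s_n + h, state_n + h·k1); state_{n+1} = state_n + (h/2)·(k1 + k2).
0.000000: (-0.330000, -0.900000)
  k1 = (-0.900000, -0.082500)
  predictor → (-0.420000, -0.908250)
  k2 = (-0.759250, -0.205000)
  → (-0.412963, -0.914375)
(p(0.1), q(0.1)) ≈ (-0.4130, -0.9144)

-0.4130, -0.9144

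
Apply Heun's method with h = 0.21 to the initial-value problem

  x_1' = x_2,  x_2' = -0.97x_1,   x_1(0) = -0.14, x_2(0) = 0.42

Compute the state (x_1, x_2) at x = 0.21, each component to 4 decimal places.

-0.0488, 0.4395

Heun on (x_1,x_2): k1 = f(x_n, state_n); k2 = f(x_n + h, state_n + h·k1); state_{n+1} = state_n + (h/2)·(k1 + k2).
0.000000: (-0.140000, 0.420000)
  k1 = (0.420000, 0.135800)
  predictor → (-0.051800, 0.448518)
  k2 = (0.448518, 0.050246)
  → (-0.048806, 0.439535)
(x_1(0.21), x_2(0.21)) ≈ (-0.0488, 0.4395)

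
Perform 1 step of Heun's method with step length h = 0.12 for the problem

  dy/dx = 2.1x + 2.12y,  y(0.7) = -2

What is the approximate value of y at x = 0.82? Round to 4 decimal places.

Heun: k1 = f(x_n, y_n); k2 = f(x_n + h, y_n + h·k1); y_{n+1} = y_n + (h/2)·(k1 + k2).
x=0.700000, y=-2.000000:
  k1 = f(0.700000, -2.000000) = -2.770000
  k2 = f(0.820000, -2.332400) = -3.222688
  y ← -2.000000 + (0.12/2)·(-2.770000 + (-3.222688)) = -2.359561
y(0.82) ≈ -2.3596

-2.3596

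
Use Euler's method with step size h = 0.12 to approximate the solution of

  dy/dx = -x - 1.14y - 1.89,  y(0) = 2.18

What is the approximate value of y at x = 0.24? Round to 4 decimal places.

Euler: y_{n+1} = y_n + h·f(x_n, y_n).
x=0.000000, y=2.180000: f=-4.375200 → y ← 2.180000 + 0.12·(-4.375200) = 1.654976
x=0.120000, y=1.654976: f=-3.896673 → y ← 1.654976 + 0.12·(-3.896673) = 1.187375
y(0.24) ≈ 1.1874

1.1874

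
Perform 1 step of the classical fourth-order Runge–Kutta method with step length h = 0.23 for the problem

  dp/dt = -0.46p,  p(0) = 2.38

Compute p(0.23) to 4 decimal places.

2.1411

RK4: k1 = f(t_n, p_n); k2 = f(t_n + h/2, p_n + (h/2)·k1); k3 = f(t_n + h/2, p_n + (h/2)·k2); k4 = f(t_n + h, p_n + h·k3); p_{n+1} = p_n + (h/6)·(k1 + 2k2 + 2k3 + k4).
t=0.000000, p=2.380000:
  k1 = f(0.000000, 2.380000) = -1.094800
  k2 = f(0.115000, 2.254098) = -1.036885
  k3 = f(0.115000, 2.260758) = -1.039949
  k4 = f(0.230000, 2.140812) = -0.984773
  p ← 2.380000 + (0.23/6)·(k1 + 2k2 + 2k3 + k4) = 2.141059
p(0.23) ≈ 2.1411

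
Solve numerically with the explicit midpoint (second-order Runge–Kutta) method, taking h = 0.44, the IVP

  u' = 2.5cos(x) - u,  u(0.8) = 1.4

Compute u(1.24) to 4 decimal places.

1.3266

Midpoint: k1 = f(x_n, u_n); k2 = f(x_n + h/2, u_n + (h/2)·k1); u_{n+1} = u_n + h·k2.
x=0.800000, u=1.400000:
  k1 = f(0.800000, 1.400000) = 0.341767
  k2 = f(1.020000, 1.475189) = -0.166774
  u ← 1.400000 + 0.44·(-0.166774) = 1.326620
u(1.24) ≈ 1.3266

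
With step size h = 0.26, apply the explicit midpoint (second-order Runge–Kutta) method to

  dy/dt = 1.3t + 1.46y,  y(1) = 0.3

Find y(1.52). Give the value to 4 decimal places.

1.8304

Midpoint: k1 = f(t_n, y_n); k2 = f(t_n + h/2, y_n + (h/2)·k1); y_{n+1} = y_n + h·k2.
t=1.000000, y=0.300000:
  k1 = f(1.000000, 0.300000) = 1.738000
  k2 = f(1.130000, 0.525940) = 2.236872
  y ← 0.300000 + 0.26·2.236872 = 0.881587
t=1.260000, y=0.881587:
  k1 = f(1.260000, 0.881587) = 2.925117
  k2 = f(1.390000, 1.261852) = 3.649304
  y ← 0.881587 + 0.26·3.649304 = 1.830406
y(1.52) ≈ 1.8304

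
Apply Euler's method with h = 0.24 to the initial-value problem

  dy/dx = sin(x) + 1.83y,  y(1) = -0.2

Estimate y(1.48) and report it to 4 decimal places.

Euler: y_{n+1} = y_n + h·f(x_n, y_n).
x=1.000000, y=-0.200000: f=0.475471 → y ← -0.200000 + 0.24·0.475471 = -0.085887
x=1.240000, y=-0.085887: f=0.788611 → y ← -0.085887 + 0.24·0.788611 = 0.103380
y(1.48) ≈ 0.1034

0.1034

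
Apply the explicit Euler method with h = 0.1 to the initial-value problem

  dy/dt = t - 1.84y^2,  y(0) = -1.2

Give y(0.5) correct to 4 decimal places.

-5.8116

Euler: y_{n+1} = y_n + h·f(t_n, y_n).
t=0.000000, y=-1.200000: f=-2.649600 → y ← -1.200000 + 0.1·(-2.649600) = -1.464960
t=0.100000, y=-1.464960: f=-3.848838 → y ← -1.464960 + 0.1·(-3.848838) = -1.849844
t=0.200000, y=-1.849844: f=-6.096337 → y ← -1.849844 + 0.1·(-6.096337) = -2.459478
t=0.300000, y=-2.459478: f=-10.830215 → y ← -2.459478 + 0.1·(-10.830215) = -3.542499
t=0.400000, y=-3.542499: f=-22.690710 → y ← -3.542499 + 0.1·(-22.690710) = -5.811570
y(0.5) ≈ -5.8116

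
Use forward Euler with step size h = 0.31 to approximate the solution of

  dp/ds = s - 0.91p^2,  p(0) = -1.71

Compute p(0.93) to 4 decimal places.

-9.1582

Euler: p_{n+1} = p_n + h·f(s_n, p_n).
s=0.000000, p=-1.710000: f=-2.660931 → p ← -1.710000 + 0.31·(-2.660931) = -2.534889
s=0.310000, p=-2.534889: f=-5.537351 → p ← -2.534889 + 0.31·(-5.537351) = -4.251467
s=0.620000, p=-4.251467: f=-15.828227 → p ← -4.251467 + 0.31·(-15.828227) = -9.158218
p(0.93) ≈ -9.1582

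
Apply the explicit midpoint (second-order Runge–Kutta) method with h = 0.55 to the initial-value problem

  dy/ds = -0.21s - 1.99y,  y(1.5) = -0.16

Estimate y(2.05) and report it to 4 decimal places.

Midpoint: k1 = f(s_n, y_n); k2 = f(s_n + h/2, y_n + (h/2)·k1); y_{n+1} = y_n + h·k2.
s=1.500000, y=-0.160000:
  k1 = f(1.500000, -0.160000) = 0.003400
  k2 = f(1.775000, -0.159065) = -0.056211
  y ← -0.160000 + 0.55·(-0.056211) = -0.190916
y(2.05) ≈ -0.1909

-0.1909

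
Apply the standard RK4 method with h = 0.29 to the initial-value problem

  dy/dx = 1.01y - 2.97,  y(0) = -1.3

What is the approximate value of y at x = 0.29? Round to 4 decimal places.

RK4: k1 = f(x_n, y_n); k2 = f(x_n + h/2, y_n + (h/2)·k1); k3 = f(x_n + h/2, y_n + (h/2)·k2); k4 = f(x_n + h, y_n + h·k3); y_{n+1} = y_n + (h/6)·(k1 + 2k2 + 2k3 + k4).
x=0.000000, y=-1.300000:
  k1 = f(0.000000, -1.300000) = -4.283000
  k2 = f(0.145000, -1.921035) = -4.910245
  k3 = f(0.145000, -2.011986) = -5.002105
  k4 = f(0.290000, -2.750611) = -5.748117
  y ← -1.300000 + (0.29/6)·(k1 + 2k2 + 2k3 + k4) = -2.743031
y(0.29) ≈ -2.7430

-2.7430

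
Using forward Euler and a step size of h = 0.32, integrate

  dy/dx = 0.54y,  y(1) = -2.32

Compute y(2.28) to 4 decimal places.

Euler: y_{n+1} = y_n + h·f(x_n, y_n).
x=1.000000, y=-2.320000: f=-1.252800 → y ← -2.320000 + 0.32·(-1.252800) = -2.720896
x=1.320000, y=-2.720896: f=-1.469284 → y ← -2.720896 + 0.32·(-1.469284) = -3.191067
x=1.640000, y=-3.191067: f=-1.723176 → y ← -3.191067 + 0.32·(-1.723176) = -3.742483
x=1.960000, y=-3.742483: f=-2.020941 → y ← -3.742483 + 0.32·(-2.020941) = -4.389184
y(2.28) ≈ -4.3892

-4.3892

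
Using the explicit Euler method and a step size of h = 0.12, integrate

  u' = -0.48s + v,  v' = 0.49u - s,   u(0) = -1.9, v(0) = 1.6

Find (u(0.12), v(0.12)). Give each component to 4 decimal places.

-1.7080, 1.4883

Euler on (u,v): u_{n+1} = u_n + h·u', v_{n+1} = v_n + h·v'.
0.000000: (-1.900000, 1.600000); f=(1.600000, -0.931000) → (-1.708000, 1.488280)
(u(0.12), v(0.12)) ≈ (-1.7080, 1.4883)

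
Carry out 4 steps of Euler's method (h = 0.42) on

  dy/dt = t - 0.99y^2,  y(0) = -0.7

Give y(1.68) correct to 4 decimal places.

Euler: y_{n+1} = y_n + h·f(t_n, y_n).
t=0.000000, y=-0.700000: f=-0.485100 → y ← -0.700000 + 0.42·(-0.485100) = -0.903742
t=0.420000, y=-0.903742: f=-0.388582 → y ← -0.903742 + 0.42·(-0.388582) = -1.066946
t=0.840000, y=-1.066946: f=-0.286991 → y ← -1.066946 + 0.42·(-0.286991) = -1.187483
t=1.260000, y=-1.187483: f=-0.136014 → y ← -1.187483 + 0.42·(-0.136014) = -1.244609
y(1.68) ≈ -1.2446

-1.2446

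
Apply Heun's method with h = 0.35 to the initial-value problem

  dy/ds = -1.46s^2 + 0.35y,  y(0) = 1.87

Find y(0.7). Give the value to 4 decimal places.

Heun: k1 = f(s_n, y_n); k2 = f(s_n + h, y_n + h·k1); y_{n+1} = y_n + (h/2)·(k1 + k2).
s=0.000000, y=1.870000:
  k1 = f(0.000000, 1.870000) = 0.654500
  k2 = f(0.350000, 2.099075) = 0.555826
  y ← 1.870000 + (0.35/2)·(0.654500 + 0.555826) = 2.081807
s=0.350000, y=2.081807:
  k1 = f(0.350000, 2.081807) = 0.549782
  k2 = f(0.700000, 2.274231) = 0.080581
  y ← 2.081807 + (0.35/2)·(0.549782 + 0.080581) = 2.192121
y(0.7) ≈ 2.1921

2.1921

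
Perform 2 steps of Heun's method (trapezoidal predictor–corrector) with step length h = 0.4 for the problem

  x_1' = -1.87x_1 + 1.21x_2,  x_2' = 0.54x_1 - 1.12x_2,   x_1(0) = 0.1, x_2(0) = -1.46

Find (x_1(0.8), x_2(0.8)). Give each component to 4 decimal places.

-0.3303, -0.7384

Heun on (x_1,x_2): k1 = f(t_n, state_n); k2 = f(t_n + h, state_n + h·k1); state_{n+1} = state_n + (h/2)·(k1 + k2).
0.000000: (0.100000, -1.460000)
  k1 = (-1.953600, 1.689200)
  predictor → (-0.681440, -0.784320)
  k2 = (0.325266, 0.510461)
  → (-0.225667, -1.020068)
0.400000: (-0.225667, -1.020068)
  k1 = (-0.812285, 1.020616)
  predictor → (-0.550581, -0.611821)
  k2 = (0.289282, 0.387926)
  → (-0.330267, -0.738359)
(x_1(0.8), x_2(0.8)) ≈ (-0.3303, -0.7384)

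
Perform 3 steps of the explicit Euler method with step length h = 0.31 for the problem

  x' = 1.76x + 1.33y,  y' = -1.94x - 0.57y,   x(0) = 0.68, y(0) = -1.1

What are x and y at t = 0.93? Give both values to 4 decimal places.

-0.0048, -1.4163

Euler on (x,y): x_{n+1} = x_n + h·x', y_{n+1} = y_n + h·y'.
0.000000: (0.680000, -1.100000); f=(-0.266200, -0.692200) → (0.597478, -1.314582)
0.310000: (0.597478, -1.314582); f=(-0.696833, -0.409796) → (0.381460, -1.441619)
0.620000: (0.381460, -1.441619); f=(-1.245983, 0.081691) → (-0.004795, -1.416295)
(x(0.93), y(0.93)) ≈ (-0.0048, -1.4163)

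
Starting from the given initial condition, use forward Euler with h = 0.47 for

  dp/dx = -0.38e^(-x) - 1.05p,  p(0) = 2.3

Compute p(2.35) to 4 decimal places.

Euler: p_{n+1} = p_n + h·f(x_n, p_n).
x=0.000000, p=2.300000: f=-2.795000 → p ← 2.300000 + 0.47·(-2.795000) = 0.986350
x=0.470000, p=0.986350: f=-1.273168 → p ← 0.986350 + 0.47·(-1.273168) = 0.387961
x=0.940000, p=0.387961: f=-0.555797 → p ← 0.387961 + 0.47·(-0.555797) = 0.126736
x=1.410000, p=0.126736: f=-0.225847 → p ← 0.126736 + 0.47·(-0.225847) = 0.020588
x=1.880000, p=0.020588: f=-0.079601 → p ← 0.020588 + 0.47·(-0.079601) = -0.016825
p(2.35) ≈ -0.0168

-0.0168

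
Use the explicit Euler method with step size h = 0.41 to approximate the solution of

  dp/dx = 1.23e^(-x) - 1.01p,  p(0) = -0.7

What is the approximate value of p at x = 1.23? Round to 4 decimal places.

0.4505

Euler: p_{n+1} = p_n + h·f(x_n, p_n).
x=0.000000, p=-0.700000: f=1.937000 → p ← -0.700000 + 0.41·1.937000 = 0.094170
x=0.410000, p=0.094170: f=0.721178 → p ← 0.094170 + 0.41·0.721178 = 0.389853
x=0.820000, p=0.389853: f=0.147979 → p ← 0.389853 + 0.41·0.147979 = 0.450525
p(1.23) ≈ 0.4505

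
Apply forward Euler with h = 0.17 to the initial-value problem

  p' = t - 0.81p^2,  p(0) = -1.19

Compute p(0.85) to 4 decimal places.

Euler: p_{n+1} = p_n + h·f(t_n, p_n).
t=0.000000, p=-1.190000: f=-1.147041 → p ← -1.190000 + 0.17·(-1.147041) = -1.384997
t=0.170000, p=-1.384997: f=-1.383755 → p ← -1.384997 + 0.17·(-1.383755) = -1.620235
t=0.340000, p=-1.620235: f=-1.786382 → p ← -1.620235 + 0.17·(-1.786382) = -1.923920
t=0.510000, p=-1.923920: f=-2.488190 → p ← -1.923920 + 0.17·(-2.488190) = -2.346913
t=0.680000, p=-2.346913: f=-3.781479 → p ← -2.346913 + 0.17·(-3.781479) = -2.989764
p(0.85) ≈ -2.9898

-2.9898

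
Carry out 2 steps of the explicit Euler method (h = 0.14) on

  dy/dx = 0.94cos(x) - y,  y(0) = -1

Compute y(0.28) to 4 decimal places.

Euler: y_{n+1} = y_n + h·f(x_n, y_n).
x=0.000000, y=-1.000000: f=1.940000 → y ← -1.000000 + 0.14·1.940000 = -0.728400
x=0.140000, y=-0.728400: f=1.659203 → y ← -0.728400 + 0.14·1.659203 = -0.496112
y(0.28) ≈ -0.4961

-0.4961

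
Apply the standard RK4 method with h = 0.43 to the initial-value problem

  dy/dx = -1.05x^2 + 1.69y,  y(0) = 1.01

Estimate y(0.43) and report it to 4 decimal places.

2.0532

RK4: k1 = f(x_n, y_n); k2 = f(x_n + h/2, y_n + (h/2)·k1); k3 = f(x_n + h/2, y_n + (h/2)·k2); k4 = f(x_n + h, y_n + h·k3); y_{n+1} = y_n + (h/6)·(k1 + 2k2 + 2k3 + k4).
x=0.000000, y=1.010000:
  k1 = f(0.000000, 1.010000) = 1.706900
  k2 = f(0.215000, 1.376983) = 2.278566
  k3 = f(0.215000, 1.499892) = 2.486281
  k4 = f(0.430000, 2.079101) = 3.319535
  y ← 1.010000 + (0.43/6)·(k1 + 2k2 + 2k3 + k4) = 2.053189
y(0.43) ≈ 2.0532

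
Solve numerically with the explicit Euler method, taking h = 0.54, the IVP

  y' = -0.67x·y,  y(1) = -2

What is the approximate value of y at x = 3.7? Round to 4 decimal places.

Euler: y_{n+1} = y_n + h·f(x_n, y_n).
x=1.000000, y=-2.000000: f=1.340000 → y ← -2.000000 + 0.54·1.340000 = -1.276400
x=1.540000, y=-1.276400: f=1.316990 → y ← -1.276400 + 0.54·1.316990 = -0.565226
x=2.080000, y=-0.565226: f=0.787698 → y ← -0.565226 + 0.54·0.787698 = -0.139868
x=2.620000, y=-0.139868: f=0.245525 → y ← -0.139868 + 0.54·0.245525 = -0.007285
x=3.160000, y=-0.007285: f=0.015424 → y ← -0.007285 + 0.54·0.015424 = 0.001044
y(3.7) ≈ 0.0010

0.0010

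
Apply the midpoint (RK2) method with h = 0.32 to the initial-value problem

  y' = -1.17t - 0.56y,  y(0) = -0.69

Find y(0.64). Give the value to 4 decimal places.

Midpoint: k1 = f(t_n, y_n); k2 = f(t_n + h/2, y_n + (h/2)·k1); y_{n+1} = y_n + h·k2.
t=0.000000, y=-0.690000:
  k1 = f(0.000000, -0.690000) = 0.386400
  k2 = f(0.160000, -0.628176) = 0.164579
  y ← -0.690000 + 0.32·0.164579 = -0.637335
t=0.320000, y=-0.637335:
  k1 = f(0.320000, -0.637335) = -0.017492
  k2 = f(0.480000, -0.640134) = -0.203125
  y ← -0.637335 + 0.32·(-0.203125) = -0.702335
y(0.64) ≈ -0.7023

-0.7023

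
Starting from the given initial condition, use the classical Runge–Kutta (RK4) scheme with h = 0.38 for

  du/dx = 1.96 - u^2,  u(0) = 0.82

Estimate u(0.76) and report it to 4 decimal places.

1.3130

RK4: k1 = f(x_n, u_n); k2 = f(x_n + h/2, u_n + (h/2)·k1); k3 = f(x_n + h/2, u_n + (h/2)·k2); k4 = f(x_n + h, u_n + h·k3); u_{n+1} = u_n + (h/6)·(k1 + 2k2 + 2k3 + k4).
x=0.000000, u=0.820000:
  k1 = f(0.000000, 0.820000) = 1.287600
  k2 = f(0.190000, 1.064644) = 0.826533
  k3 = f(0.190000, 0.977041) = 1.005390
  k4 = f(0.380000, 1.202048) = 0.515080
  u ← 0.820000 + (0.38/6)·(k1 + 2k2 + 2k3 + k4) = 1.166213
x=0.380000, u=1.166213:
  k1 = f(0.380000, 1.166213) = 0.599946
  k2 = f(0.570000, 1.280203) = 0.321080
  k3 = f(0.570000, 1.227219) = 0.453935
  k4 = f(0.760000, 1.338709) = 0.167859
  u ← 1.166213 + (0.38/6)·(k1 + 2k2 + 2k3 + k4) = 1.313010
u(0.76) ≈ 1.3130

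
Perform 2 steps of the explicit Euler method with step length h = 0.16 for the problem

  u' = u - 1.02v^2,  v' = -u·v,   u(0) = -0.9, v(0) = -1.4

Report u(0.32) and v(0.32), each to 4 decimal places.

Euler on (u,v): u_{n+1} = u_n + h·u', v_{n+1} = v_n + h·v'.
0.000000: (-0.900000, -1.400000); f=(-2.899200, -1.260000) → (-1.363872, -1.601600)
0.160000: (-1.363872, -1.601600); f=(-3.980297, -2.184377) → (-2.000720, -1.951100)
(u(0.32), v(0.32)) ≈ (-2.0007, -1.9511)

-2.0007, -1.9511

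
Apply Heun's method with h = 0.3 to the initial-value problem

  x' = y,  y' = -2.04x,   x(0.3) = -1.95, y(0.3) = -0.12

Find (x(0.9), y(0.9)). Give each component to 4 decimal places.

-1.3158, 2.0907

Heun on (x,y): k1 = f(t_n, state_n); k2 = f(t_n + h, state_n + h·k1); state_{n+1} = state_n + (h/2)·(k1 + k2).
0.300000: (-1.950000, -0.120000)
  k1 = (-0.120000, 3.978000)
  predictor → (-1.986000, 1.073400)
  k2 = (1.073400, 4.051440)
  → (-1.806990, 1.084416)
0.600000: (-1.806990, 1.084416)
  k1 = (1.084416, 3.686260)
  predictor → (-1.481665, 2.190294)
  k2 = (2.190294, 3.022597)
  → (-1.315784, 2.090744)
(x(0.9), y(0.9)) ≈ (-1.3158, 2.0907)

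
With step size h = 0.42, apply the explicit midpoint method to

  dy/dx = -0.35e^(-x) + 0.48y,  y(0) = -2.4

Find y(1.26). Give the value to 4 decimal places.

-4.7441

Midpoint: k1 = f(x_n, y_n); k2 = f(x_n + h/2, y_n + (h/2)·k1); y_{n+1} = y_n + h·k2.
x=0.000000, y=-2.400000:
  k1 = f(0.000000, -2.400000) = -1.502000
  k2 = f(0.210000, -2.715420) = -1.587106
  y ← -2.400000 + 0.42·(-1.587106) = -3.066585
x=0.420000, y=-3.066585:
  k1 = f(0.420000, -3.066585) = -1.701927
  k2 = f(0.630000, -3.423989) = -1.829922
  y ← -3.066585 + 0.42·(-1.829922) = -3.835152
x=0.840000, y=-3.835152:
  k1 = f(0.840000, -3.835152) = -1.991972
  k2 = f(1.050000, -4.253466) = -2.164142
  y ← -3.835152 + 0.42·(-2.164142) = -4.744091
y(1.26) ≈ -4.7441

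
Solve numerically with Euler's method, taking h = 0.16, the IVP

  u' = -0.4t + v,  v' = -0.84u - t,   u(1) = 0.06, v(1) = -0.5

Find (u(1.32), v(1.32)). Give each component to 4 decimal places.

Euler on (u,v): u_{n+1} = u_n + h·u', v_{n+1} = v_n + h·v'.
1.000000: (0.060000, -0.500000); f=(-0.900000, -1.050400) → (-0.084000, -0.668064)
1.160000: (-0.084000, -0.668064); f=(-1.132064, -1.089440) → (-0.265130, -0.842374)
(u(1.32), v(1.32)) ≈ (-0.2651, -0.8424)

-0.2651, -0.8424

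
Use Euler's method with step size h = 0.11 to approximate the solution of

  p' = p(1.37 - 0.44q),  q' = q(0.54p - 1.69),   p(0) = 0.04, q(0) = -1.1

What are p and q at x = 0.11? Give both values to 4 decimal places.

Euler on (p,q): p_{n+1} = p_n + h·p', q_{n+1} = q_n + h·q'.
0.000000: (0.040000, -1.100000); f=(0.074160, 1.835240) → (0.048158, -0.898124)
(p(0.11), q(0.11)) ≈ (0.0482, -0.8981)

0.0482, -0.8981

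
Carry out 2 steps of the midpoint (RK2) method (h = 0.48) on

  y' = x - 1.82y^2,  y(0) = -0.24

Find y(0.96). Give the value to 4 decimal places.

Midpoint: k1 = f(x_n, y_n); k2 = f(x_n + h/2, y_n + (h/2)·k1); y_{n+1} = y_n + h·k2.
x=0.000000, y=-0.240000:
  k1 = f(0.000000, -0.240000) = -0.104832
  k2 = f(0.240000, -0.265160) = 0.112036
  y ← -0.240000 + 0.48·0.112036 = -0.186223
x=0.480000, y=-0.186223:
  k1 = f(0.480000, -0.186223) = 0.416885
  k2 = f(0.720000, -0.086170) = 0.706486
  y ← -0.186223 + 0.48·0.706486 = 0.152891
y(0.96) ≈ 0.1529

0.1529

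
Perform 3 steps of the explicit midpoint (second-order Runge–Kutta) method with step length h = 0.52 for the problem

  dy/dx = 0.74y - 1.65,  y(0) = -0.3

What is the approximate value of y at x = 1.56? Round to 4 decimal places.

-5.6243

Midpoint: k1 = f(x_n, y_n); k2 = f(x_n + h/2, y_n + (h/2)·k1); y_{n+1} = y_n + h·k2.
x=0.000000, y=-0.300000:
  k1 = f(0.000000, -0.300000) = -1.872000
  k2 = f(0.260000, -0.786720) = -2.232173
  y ← -0.300000 + 0.52·(-2.232173) = -1.460730
x=0.520000, y=-1.460730:
  k1 = f(0.520000, -1.460730) = -2.730940
  k2 = f(0.780000, -2.170774) = -3.256373
  y ← -1.460730 + 0.52·(-3.256373) = -3.154044
x=1.040000, y=-3.154044:
  k1 = f(1.040000, -3.154044) = -3.983992
  k2 = f(1.300000, -4.189882) = -4.750513
  y ← -3.154044 + 0.52·(-4.750513) = -5.624310
y(1.56) ≈ -5.6243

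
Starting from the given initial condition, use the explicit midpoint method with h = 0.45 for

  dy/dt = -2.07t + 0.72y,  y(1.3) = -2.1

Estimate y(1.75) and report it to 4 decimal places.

-4.5073

Midpoint: k1 = f(t_n, y_n); k2 = f(t_n + h/2, y_n + (h/2)·k1); y_{n+1} = y_n + h·k2.
t=1.300000, y=-2.100000:
  k1 = f(1.300000, -2.100000) = -4.203000
  k2 = f(1.525000, -3.045675) = -5.349636
  y ← -2.100000 + 0.45·(-5.349636) = -4.507336
y(1.75) ≈ -4.5073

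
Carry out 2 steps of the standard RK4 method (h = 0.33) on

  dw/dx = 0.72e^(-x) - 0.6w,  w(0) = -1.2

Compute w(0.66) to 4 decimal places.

-0.5265

RK4: k1 = f(x_n, w_n); k2 = f(x_n + h/2, w_n + (h/2)·k1); k3 = f(x_n + h/2, w_n + (h/2)·k2); k4 = f(x_n + h, w_n + h·k3); w_{n+1} = w_n + (h/6)·(k1 + 2k2 + 2k3 + k4).
x=0.000000, w=-1.200000:
  k1 = f(0.000000, -1.200000) = 1.440000
  k2 = f(0.165000, -0.962400) = 1.187923
  k3 = f(0.165000, -1.003993) = 1.212879
  k4 = f(0.330000, -0.799750) = 0.997475
  w ← -1.200000 + (0.33/6)·(k1 + 2k2 + 2k3 + k4) = -0.801851
x=0.330000, w=-0.801851:
  k1 = f(0.330000, -0.801851) = 0.998735
  k2 = f(0.495000, -0.637059) = 0.821127
  k3 = f(0.495000, -0.666365) = 0.838710
  k4 = f(0.660000, -0.525076) = 0.687179
  w ← -0.801851 + (0.33/6)·(k1 + 2k2 + 2k3 + k4) = -0.526543
w(0.66) ≈ -0.5265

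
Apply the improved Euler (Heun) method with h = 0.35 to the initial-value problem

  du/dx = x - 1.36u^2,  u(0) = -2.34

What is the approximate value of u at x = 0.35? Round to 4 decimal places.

-9.4050

Heun: k1 = f(x_n, u_n); k2 = f(x_n + h, u_n + h·k1); u_{n+1} = u_n + (h/2)·(k1 + k2).
x=0.000000, u=-2.340000:
  k1 = f(0.000000, -2.340000) = -7.446816
  k2 = f(0.350000, -4.946386) = -32.924753
  u ← -2.340000 + (0.35/2)·(-7.446816 + (-32.924753)) = -9.405025
u(0.35) ≈ -9.4050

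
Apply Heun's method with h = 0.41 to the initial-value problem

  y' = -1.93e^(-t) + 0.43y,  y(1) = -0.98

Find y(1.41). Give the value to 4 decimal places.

-1.4358

Heun: k1 = f(t_n, y_n); k2 = f(t_n + h, y_n + h·k1); y_{n+1} = y_n + (h/2)·(k1 + k2).
t=1.000000, y=-0.980000:
  k1 = f(1.000000, -0.980000) = -1.131407
  k2 = f(1.410000, -1.443877) = -1.092064
  y ← -0.980000 + (0.41/2)·(-1.131407 + (-1.092064)) = -1.435812
y(1.41) ≈ -1.4358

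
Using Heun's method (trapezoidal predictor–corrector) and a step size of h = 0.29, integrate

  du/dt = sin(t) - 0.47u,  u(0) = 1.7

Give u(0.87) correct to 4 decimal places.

1.4427

Heun: k1 = f(t_n, u_n); k2 = f(t_n + h, u_n + h·k1); u_{n+1} = u_n + (h/2)·(k1 + k2).
t=0.000000, u=1.700000:
  k1 = f(0.000000, 1.700000) = -0.799000
  k2 = f(0.290000, 1.468290) = -0.404144
  u ← 1.700000 + (0.29/2)·(-0.799000 + (-0.404144)) = 1.525544
t=0.290000, u=1.525544:
  k1 = f(0.290000, 1.525544) = -0.431054
  k2 = f(0.580000, 1.400539) = -0.110229
  u ← 1.525544 + (0.29/2)·(-0.431054 + (-0.110229)) = 1.447058
t=0.580000, u=1.447058:
  k1 = f(0.580000, 1.447058) = -0.132093
  k2 = f(0.870000, 1.408751) = 0.102216
  u ← 1.447058 + (0.29/2)·(-0.132093 + 0.102216) = 1.442726
u(0.87) ≈ 1.4427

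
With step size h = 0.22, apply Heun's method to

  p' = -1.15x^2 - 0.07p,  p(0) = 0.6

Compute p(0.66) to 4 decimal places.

0.4577

Heun: k1 = f(x_n, p_n); k2 = f(x_n + h, p_n + h·k1); p_{n+1} = p_n + (h/2)·(k1 + k2).
x=0.000000, p=0.600000:
  k1 = f(0.000000, 0.600000) = -0.042000
  k2 = f(0.220000, 0.590760) = -0.097013
  p ← 0.600000 + (0.22/2)·(-0.042000 + (-0.097013)) = 0.584709
x=0.220000, p=0.584709:
  k1 = f(0.220000, 0.584709) = -0.096590
  k2 = f(0.440000, 0.563459) = -0.262082
  p ← 0.584709 + (0.22/2)·(-0.096590 + (-0.262082)) = 0.545255
x=0.440000, p=0.545255:
  k1 = f(0.440000, 0.545255) = -0.260808
  k2 = f(0.660000, 0.487877) = -0.535091
  p ← 0.545255 + (0.22/2)·(-0.260808 + (-0.535091)) = 0.457706
p(0.66) ≈ 0.4577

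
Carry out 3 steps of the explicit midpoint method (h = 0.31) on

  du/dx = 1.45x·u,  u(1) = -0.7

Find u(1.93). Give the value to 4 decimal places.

-4.4298

Midpoint: k1 = f(x_n, u_n); k2 = f(x_n + h/2, u_n + (h/2)·k1); u_{n+1} = u_n + h·k2.
x=1.000000, u=-0.700000:
  k1 = f(1.000000, -0.700000) = -1.015000
  k2 = f(1.155000, -0.857325) = -1.435805
  u ← -0.700000 + 0.31·(-1.435805) = -1.145100
x=1.310000, u=-1.145100:
  k1 = f(1.310000, -1.145100) = -2.175117
  k2 = f(1.465000, -1.482243) = -3.148654
  u ← -1.145100 + 0.31·(-3.148654) = -2.121182
x=1.620000, u=-2.121182:
  k1 = f(1.620000, -2.121182) = -4.982657
  k2 = f(1.775000, -2.893494) = -7.447131
  u ← -2.121182 + 0.31·(-7.447131) = -4.429793
u(1.93) ≈ -4.4298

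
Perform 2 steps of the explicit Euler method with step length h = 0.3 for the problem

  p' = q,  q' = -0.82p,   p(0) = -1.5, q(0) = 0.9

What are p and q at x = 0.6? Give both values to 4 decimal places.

Euler on (p,q): p_{n+1} = p_n + h·p', q_{n+1} = q_n + h·q'.
0.000000: (-1.500000, 0.900000); f=(0.900000, 1.230000) → (-1.230000, 1.269000)
0.300000: (-1.230000, 1.269000); f=(1.269000, 1.008600) → (-0.849300, 1.571580)
(p(0.6), q(0.6)) ≈ (-0.8493, 1.5716)

-0.8493, 1.5716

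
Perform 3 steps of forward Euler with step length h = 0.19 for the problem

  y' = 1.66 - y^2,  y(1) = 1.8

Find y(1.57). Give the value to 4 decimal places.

1.3373

Euler: y_{n+1} = y_n + h·f(x_n, y_n).
x=1.000000, y=1.800000: f=-1.580000 → y ← 1.800000 + 0.19·(-1.580000) = 1.499800
x=1.190000, y=1.499800: f=-0.589400 → y ← 1.499800 + 0.19·(-0.589400) = 1.387814
x=1.380000, y=1.387814: f=-0.266028 → y ← 1.387814 + 0.19·(-0.266028) = 1.337269
y(1.57) ≈ 1.3373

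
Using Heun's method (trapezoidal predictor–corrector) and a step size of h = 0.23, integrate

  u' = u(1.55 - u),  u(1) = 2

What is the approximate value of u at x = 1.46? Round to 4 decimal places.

Heun: k1 = f(x_n, u_n); k2 = f(x_n + h, u_n + h·k1); u_{n+1} = u_n + (h/2)·(k1 + k2).
x=1.000000, u=2.000000:
  k1 = f(1.000000, 2.000000) = -0.900000
  k2 = f(1.230000, 1.793000) = -0.435699
  u ← 2.000000 + (0.23/2)·(-0.900000 + (-0.435699)) = 1.846395
x=1.230000, u=1.846395:
  k1 = f(1.230000, 1.846395) = -0.547261
  k2 = f(1.460000, 1.720524) = -0.293392
  u ← 1.846395 + (0.23/2)·(-0.547261 + (-0.293392)) = 1.749720
u(1.46) ≈ 1.7497

1.7497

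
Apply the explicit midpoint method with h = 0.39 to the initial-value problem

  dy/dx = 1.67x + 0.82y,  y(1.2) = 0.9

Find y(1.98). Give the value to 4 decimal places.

4.4366

Midpoint: k1 = f(x_n, y_n); k2 = f(x_n + h/2, y_n + (h/2)·k1); y_{n+1} = y_n + h·k2.
x=1.200000, y=0.900000:
  k1 = f(1.200000, 0.900000) = 2.742000
  k2 = f(1.395000, 1.434690) = 3.506096
  y ← 0.900000 + 0.39·3.506096 = 2.267377
x=1.590000, y=2.267377:
  k1 = f(1.590000, 2.267377) = 4.514549
  k2 = f(1.785000, 3.147715) = 5.562076
  y ← 2.267377 + 0.39·5.562076 = 4.436587
y(1.98) ≈ 4.4366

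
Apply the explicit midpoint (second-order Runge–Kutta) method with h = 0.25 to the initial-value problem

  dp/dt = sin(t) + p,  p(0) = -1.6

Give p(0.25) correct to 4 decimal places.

Midpoint: k1 = f(t_n, p_n); k2 = f(t_n + h/2, p_n + (h/2)·k1); p_{n+1} = p_n + h·k2.
t=0.000000, p=-1.600000:
  k1 = f(0.000000, -1.600000) = -1.600000
  k2 = f(0.125000, -1.800000) = -1.675325
  p ← -1.600000 + 0.25·(-1.675325) = -2.018831
p(0.25) ≈ -2.0188

-2.0188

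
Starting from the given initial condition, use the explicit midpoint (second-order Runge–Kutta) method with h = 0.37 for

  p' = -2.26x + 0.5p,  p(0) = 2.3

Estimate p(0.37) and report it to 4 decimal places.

Midpoint: k1 = f(x_n, p_n); k2 = f(x_n + h/2, p_n + (h/2)·k1); p_{n+1} = p_n + h·k2.
x=0.000000, p=2.300000:
  k1 = f(0.000000, 2.300000) = 1.150000
  k2 = f(0.185000, 2.512750) = 0.838275
  p ← 2.300000 + 0.37·0.838275 = 2.610162
p(0.37) ≈ 2.6102

2.6102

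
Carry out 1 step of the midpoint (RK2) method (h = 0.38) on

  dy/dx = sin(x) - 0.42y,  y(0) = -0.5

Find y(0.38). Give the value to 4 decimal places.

Midpoint: k1 = f(x_n, y_n); k2 = f(x_n + h/2, y_n + (h/2)·k1); y_{n+1} = y_n + h·k2.
x=0.000000, y=-0.500000:
  k1 = f(0.000000, -0.500000) = 0.210000
  k2 = f(0.190000, -0.460100) = 0.382101
  y ← -0.500000 + 0.38·0.382101 = -0.354802
y(0.38) ≈ -0.3548

-0.3548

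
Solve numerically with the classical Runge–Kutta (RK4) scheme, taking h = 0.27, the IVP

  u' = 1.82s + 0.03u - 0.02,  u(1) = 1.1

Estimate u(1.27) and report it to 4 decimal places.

1.6634

RK4: k1 = f(s_n, u_n); k2 = f(s_n + h/2, u_n + (h/2)·k1); k3 = f(s_n + h/2, u_n + (h/2)·k2); k4 = f(s_n + h, u_n + h·k3); u_{n+1} = u_n + (h/6)·(k1 + 2k2 + 2k3 + k4).
s=1.000000, u=1.100000:
  k1 = f(1.000000, 1.100000) = 1.833000
  k2 = f(1.135000, 1.347455) = 2.086124
  k3 = f(1.135000, 1.381627) = 2.087149
  k4 = f(1.270000, 1.663530) = 2.341306
  u ← 1.100000 + (0.27/6)·(k1 + 2k2 + 2k3 + k4) = 1.663438
u(1.27) ≈ 1.6634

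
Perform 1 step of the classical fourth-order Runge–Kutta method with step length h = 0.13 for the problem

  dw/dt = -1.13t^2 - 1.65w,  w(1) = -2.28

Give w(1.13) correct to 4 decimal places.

RK4: k1 = f(t_n, w_n); k2 = f(t_n + h/2, w_n + (h/2)·k1); k3 = f(t_n + h/2, w_n + (h/2)·k2); k4 = f(t_n + h, w_n + h·k3); w_{n+1} = w_n + (h/6)·(k1 + 2k2 + 2k3 + k4).
t=1.000000, w=-2.280000:
  k1 = f(1.000000, -2.280000) = 2.632000
  k2 = f(1.065000, -2.108920) = 2.198044
  k3 = f(1.065000, -2.137127) = 2.244586
  k4 = f(1.130000, -1.988204) = 1.837639
  w ← -2.280000 + (0.13/6)·(k1 + 2k2 + 2k3 + k4) = -1.990644
w(1.13) ≈ -1.9906

-1.9906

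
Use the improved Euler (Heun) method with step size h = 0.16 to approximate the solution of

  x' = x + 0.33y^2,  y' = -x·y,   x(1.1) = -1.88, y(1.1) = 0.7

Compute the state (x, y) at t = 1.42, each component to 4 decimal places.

Heun on (x,y): k1 = f(t_n, state_n); k2 = f(t_n + h, state_n + h·k1); state_{n+1} = state_n + (h/2)·(k1 + k2).
1.100000: (-1.880000, 0.700000)
  k1 = (-1.718300, 1.316000)
  predictor → (-2.154928, 0.910560)
  k2 = (-1.881319, 1.962191)
  → (-2.167969, 0.962255)
1.260000: (-2.167969, 0.962255)
  k1 = (-1.862411, 2.086140)
  predictor → (-2.465955, 1.296038)
  k2 = (-1.911650, 3.195971)
  → (-2.469894, 1.384824)
(x(1.42), y(1.42)) ≈ (-2.4699, 1.3848)

-2.4699, 1.3848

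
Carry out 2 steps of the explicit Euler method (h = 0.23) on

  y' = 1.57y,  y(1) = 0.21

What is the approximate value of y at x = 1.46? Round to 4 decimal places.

Euler: y_{n+1} = y_n + h·f(x_n, y_n).
x=1.000000, y=0.210000: f=0.329700 → y ← 0.210000 + 0.23·0.329700 = 0.285831
x=1.230000, y=0.285831: f=0.448755 → y ← 0.285831 + 0.23·0.448755 = 0.389045
y(1.46) ≈ 0.3890

0.3890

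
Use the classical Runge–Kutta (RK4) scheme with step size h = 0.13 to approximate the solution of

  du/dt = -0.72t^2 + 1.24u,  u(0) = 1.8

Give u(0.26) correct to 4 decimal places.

RK4: k1 = f(t_n, u_n); k2 = f(t_n + h/2, u_n + (h/2)·k1); k3 = f(t_n + h/2, u_n + (h/2)·k2); k4 = f(t_n + h, u_n + h·k3); u_{n+1} = u_n + (h/6)·(k1 + 2k2 + 2k3 + k4).
t=0.000000, u=1.800000:
  k1 = f(0.000000, 1.800000) = 2.232000
  k2 = f(0.065000, 1.945080) = 2.408857
  k3 = f(0.065000, 1.956576) = 2.423112
  k4 = f(0.130000, 2.115005) = 2.610438
  u ← 1.800000 + (0.13/6)·(k1 + 2k2 + 2k3 + k4) = 2.114305
t=0.130000, u=2.114305:
  k1 = f(0.130000, 2.114305) = 2.609570
  k2 = f(0.195000, 2.283927) = 2.804691
  k3 = f(0.195000, 2.296610) = 2.820418
  k4 = f(0.260000, 2.480959) = 3.027717
  u ← 2.114305 + (0.13/6)·(k1 + 2k2 + 2k3 + k4) = 2.480201
u(0.26) ≈ 2.4802

2.4802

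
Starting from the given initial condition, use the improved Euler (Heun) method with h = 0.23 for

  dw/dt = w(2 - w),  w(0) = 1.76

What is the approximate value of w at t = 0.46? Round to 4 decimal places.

1.8935

Heun: k1 = f(t_n, w_n); k2 = f(t_n + h, w_n + h·k1); w_{n+1} = w_n + (h/2)·(k1 + k2).
t=0.000000, w=1.760000:
  k1 = f(0.000000, 1.760000) = 0.422400
  k2 = f(0.230000, 1.857152) = 0.265290
  w ← 1.760000 + (0.23/2)·(0.422400 + 0.265290) = 1.839084
t=0.230000, w=1.839084:
  k1 = f(0.230000, 1.839084) = 0.295937
  k2 = f(0.460000, 1.907150) = 0.177079
  w ← 1.839084 + (0.23/2)·(0.295937 + 0.177079) = 1.893481
w(0.46) ≈ 1.8935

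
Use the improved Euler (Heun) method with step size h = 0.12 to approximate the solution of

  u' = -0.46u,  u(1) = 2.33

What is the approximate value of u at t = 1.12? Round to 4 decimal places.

2.2049

Heun: k1 = f(t_n, u_n); k2 = f(t_n + h, u_n + h·k1); u_{n+1} = u_n + (h/2)·(k1 + k2).
t=1.000000, u=2.330000:
  k1 = f(1.000000, 2.330000) = -1.071800
  k2 = f(1.120000, 2.201384) = -1.012637
  u ← 2.330000 + (0.12/2)·(-1.071800 + (-1.012637)) = 2.204934
u(1.12) ≈ 2.2049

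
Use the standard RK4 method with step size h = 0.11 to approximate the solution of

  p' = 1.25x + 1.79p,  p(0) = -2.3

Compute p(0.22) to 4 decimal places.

RK4: k1 = f(x_n, p_n); k2 = f(x_n + h/2, p_n + (h/2)·k1); k3 = f(x_n + h/2, p_n + (h/2)·k2); k4 = f(x_n + h, p_n + h·k3); p_{n+1} = p_n + (h/6)·(k1 + 2k2 + 2k3 + k4).
x=0.000000, p=-2.300000:
  k1 = f(0.000000, -2.300000) = -4.117000
  k2 = f(0.055000, -2.526435) = -4.453569
  k3 = f(0.055000, -2.544946) = -4.486704
  k4 = f(0.110000, -2.793537) = -4.862932
  p ← -2.300000 + (0.11/6)·(k1 + 2k2 + 2k3 + k4) = -2.792442
x=0.110000, p=-2.792442:
  k1 = f(0.110000, -2.792442) = -4.860971
  k2 = f(0.165000, -3.059795) = -5.270784
  k3 = f(0.165000, -3.082335) = -5.311130
  k4 = f(0.220000, -3.376666) = -5.769233
  p ← -2.792442 + (0.11/6)·(k1 + 2k2 + 2k3 + k4) = -3.375333
p(0.22) ≈ -3.3753

-3.3753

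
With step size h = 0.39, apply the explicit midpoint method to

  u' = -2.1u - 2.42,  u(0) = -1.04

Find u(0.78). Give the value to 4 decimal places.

Midpoint: k1 = f(s_n, u_n); k2 = f(s_n + h/2, u_n + (h/2)·k1); u_{n+1} = u_n + h·k2.
s=0.000000, u=-1.040000:
  k1 = f(0.000000, -1.040000) = -0.236000
  k2 = f(0.195000, -1.086020) = -0.139358
  u ← -1.040000 + 0.39·(-0.139358) = -1.094350
s=0.390000, u=-1.094350:
  k1 = f(0.390000, -1.094350) = -0.121866
  k2 = f(0.585000, -1.118113) = -0.071962
  u ← -1.094350 + 0.39·(-0.071962) = -1.122415
u(0.78) ≈ -1.1224

-1.1224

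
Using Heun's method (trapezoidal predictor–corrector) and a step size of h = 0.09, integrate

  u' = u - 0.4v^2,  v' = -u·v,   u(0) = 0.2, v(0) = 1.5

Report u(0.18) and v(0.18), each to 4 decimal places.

0.0672, 1.4639

Heun on (u,v): k1 = f(x_n, state_n); k2 = f(x_n + h, state_n + h·k1); state_{n+1} = state_n + (h/2)·(k1 + k2).
0.000000: (0.200000, 1.500000)
  k1 = (-0.700000, -0.300000)
  predictor → (0.137000, 1.473000)
  k2 = (-0.730892, -0.201801)
  → (0.135610, 1.477419)
0.090000: (0.135610, 1.477419)
  k1 = (-0.737497, -0.200353)
  predictor → (0.069235, 1.459387)
  k2 = (-0.782689, -0.101041)
  → (0.067202, 1.463856)
(u(0.18), v(0.18)) ≈ (0.0672, 1.4639)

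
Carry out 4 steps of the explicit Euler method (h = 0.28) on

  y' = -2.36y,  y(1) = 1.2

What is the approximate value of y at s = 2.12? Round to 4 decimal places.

Euler: y_{n+1} = y_n + h·f(s_n, y_n).
s=1.000000, y=1.200000: f=-2.832000 → y ← 1.200000 + 0.28·(-2.832000) = 0.407040
s=1.280000, y=0.407040: f=-0.960614 → y ← 0.407040 + 0.28·(-0.960614) = 0.138068
s=1.560000, y=0.138068: f=-0.325840 → y ← 0.138068 + 0.28·(-0.325840) = 0.046833
s=1.840000, y=0.046833: f=-0.110525 → y ← 0.046833 + 0.28·(-0.110525) = 0.015886
y(2.12) ≈ 0.0159

0.0159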